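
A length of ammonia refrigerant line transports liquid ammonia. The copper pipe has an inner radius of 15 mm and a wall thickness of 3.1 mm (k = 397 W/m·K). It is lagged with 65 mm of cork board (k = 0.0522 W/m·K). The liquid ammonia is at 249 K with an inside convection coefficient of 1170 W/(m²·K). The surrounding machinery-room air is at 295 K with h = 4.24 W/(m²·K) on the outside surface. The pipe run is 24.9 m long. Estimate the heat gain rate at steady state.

Per-layer cylindrical resistances, series-summed:
R_inner film = 1/(h_i·2πr₁L) = 1/(1170×2π×0.015×24.9) = 3.642×10^-4 K/W
R_copper pipe wall = ln(18.1/15)/(2π×397×24.9) = 3.025×10^-6 K/W
R_cork board = ln(83.1/18.1)/(2π×0.0522×24.9) = 0.1866 K/W
R_outer film = 1/(h_o·2πr_oL) = 1/(4.24×2π×0.0831×24.9) = 0.01814 K/W
R_total = 0.2051 K/W
Q = ΔT/R_total = 46/0.2051

Q ≈ 224 W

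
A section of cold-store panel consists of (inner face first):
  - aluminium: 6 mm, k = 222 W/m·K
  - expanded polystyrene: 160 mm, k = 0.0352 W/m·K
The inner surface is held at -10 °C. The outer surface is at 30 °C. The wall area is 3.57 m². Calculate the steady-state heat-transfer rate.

Using the resistance-network approach (series):
R_aluminium = L/(kA) = 0.006/(222×3.57) = 7.571×10^-6 K/W
R_expanded polystyrene = L/(kA) = 0.16/(0.0352×3.57) = 1.273 K/W
R_total = 1.273 K/W
Q = ΔT / R_total = 40 / 1.273

Q ≈ 31.4 W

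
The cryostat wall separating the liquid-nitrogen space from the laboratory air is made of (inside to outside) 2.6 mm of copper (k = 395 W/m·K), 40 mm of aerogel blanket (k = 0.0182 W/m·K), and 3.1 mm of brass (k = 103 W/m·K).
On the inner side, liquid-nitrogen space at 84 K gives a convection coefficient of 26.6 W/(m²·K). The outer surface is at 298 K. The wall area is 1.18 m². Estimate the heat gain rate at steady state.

Using the resistance-network approach (series):
R_inner film = 1/(h_i·A) = 1/(26.6×1.18) = 0.03186 K/W
R_copper = L/(kA) = 0.0026/(395×1.18) = 5.578×10^-6 K/W
R_aerogel blanket = L/(kA) = 0.04/(0.0182×1.18) = 1.863 K/W
R_brass = L/(kA) = 0.0031/(103×1.18) = 2.551×10^-5 K/W
R_total = 1.894 K/W
Q = ΔT / R_total = 214 / 1.894

Q ≈ 113 W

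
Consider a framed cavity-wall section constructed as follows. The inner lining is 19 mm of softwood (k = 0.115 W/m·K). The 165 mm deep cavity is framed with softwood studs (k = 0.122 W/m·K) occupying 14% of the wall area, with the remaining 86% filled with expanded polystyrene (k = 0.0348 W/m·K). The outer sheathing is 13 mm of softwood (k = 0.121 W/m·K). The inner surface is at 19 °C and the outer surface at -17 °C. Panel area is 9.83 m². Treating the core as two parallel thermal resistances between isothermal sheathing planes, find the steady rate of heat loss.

Sheathing layers in series; stud and cavity paths in parallel between them.
R_inner = 0.019/(0.115×9.83) = 0.01681 K/W
R_stud  = 0.165/(0.122×0.14×9.83) = 0.9827 K/W
R_cav   = 0.165/(0.0348×0.86×9.83) = 0.5609 K/W
1/R_core = 1/R_stud + 1/R_cav → R_core = 0.3571 K/W
R_outer = 0.013/(0.121×9.83) = 0.01093 K/W
R_total = 0.3848 K/W
Q = ΔT/R_total = 36/0.3848

Q ≈ 93.6 W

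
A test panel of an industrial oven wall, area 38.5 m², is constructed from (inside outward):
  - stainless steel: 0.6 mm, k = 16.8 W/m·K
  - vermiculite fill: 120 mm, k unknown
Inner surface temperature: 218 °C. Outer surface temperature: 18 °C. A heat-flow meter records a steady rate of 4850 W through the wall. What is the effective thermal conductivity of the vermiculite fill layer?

k ≈ 0.0756 W/(m·K)

Model the wall as resistances in series:
R_stainless steel = L/(kA) = 0.0006/(16.8×38.5) = 9.276×10^-7 K/W
Sum of known resistances R_other = 9.276×10^-7 K/W
Total R = ΔT/Q = 200/4850 = 0.04124 K/W
R_vermiculite fill = R_total − R_other = 0.04124 K/W
k = L/(R·A) = 0.12/(0.04124×38.5)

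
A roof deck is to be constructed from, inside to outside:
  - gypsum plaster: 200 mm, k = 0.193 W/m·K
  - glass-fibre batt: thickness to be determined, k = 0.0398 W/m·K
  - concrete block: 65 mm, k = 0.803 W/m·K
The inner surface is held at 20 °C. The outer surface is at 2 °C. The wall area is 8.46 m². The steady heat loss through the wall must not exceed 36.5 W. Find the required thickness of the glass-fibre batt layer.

L ≈ 122 mm

Treating each layer as a thermal resistance in series:
R_gypsum plaster = L/(kA) = 0.2/(0.193×8.46) = 0.1225 K/W
R_concrete block = L/(kA) = 0.065/(0.803×8.46) = 0.009568 K/W
Sum of the known resistances R_other = 0.1321 K/W
Required total resistance R_tot = ΔT/Q_allow = 18/36.5 = 0.4932 K/W
R_glass-fibre batt = R_tot − R_other = 0.3611 K/W
L = R·k·A = 0.3611×0.0398×8.46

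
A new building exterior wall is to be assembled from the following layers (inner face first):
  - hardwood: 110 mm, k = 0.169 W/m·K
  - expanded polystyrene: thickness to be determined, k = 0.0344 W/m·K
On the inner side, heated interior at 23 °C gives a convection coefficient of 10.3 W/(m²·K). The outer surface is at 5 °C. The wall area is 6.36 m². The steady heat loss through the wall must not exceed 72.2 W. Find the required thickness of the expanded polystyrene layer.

L ≈ 28.8 mm

Model the wall as resistances in series:
R_inner film = 1/(h_i·A) = 1/(10.3×6.36) = 0.01527 K/W
R_hardwood = L/(kA) = 0.11/(0.169×6.36) = 0.1023 K/W
Sum of the known resistances R_other = 0.1176 K/W
Required total resistance R_tot = ΔT/Q_allow = 18/72.2 = 0.2493 K/W
R_expanded polystyrene = R_tot − R_other = 0.1317 K/W
L = R·k·A = 0.1317×0.0344×6.36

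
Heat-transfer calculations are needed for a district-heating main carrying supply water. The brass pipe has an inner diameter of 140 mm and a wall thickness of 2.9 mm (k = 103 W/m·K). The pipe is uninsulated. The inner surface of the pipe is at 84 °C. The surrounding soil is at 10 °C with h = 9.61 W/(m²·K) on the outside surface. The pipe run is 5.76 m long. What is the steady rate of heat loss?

Cylindrical conduction, so R = ln(r₂/r₁)/(2πkL) per layer, in series:
R_brass pipe wall = ln(72.9/70)/(2π×103×5.76) = 1.089×10^-5 K/W
R_outer film = 1/(h_o·2πr_oL) = 1/(9.61×2π×0.0729×5.76) = 0.03944 K/W
R_total = 0.03945 K/W
Q = ΔT/R_total = 74/0.03945

Q ≈ 1880 W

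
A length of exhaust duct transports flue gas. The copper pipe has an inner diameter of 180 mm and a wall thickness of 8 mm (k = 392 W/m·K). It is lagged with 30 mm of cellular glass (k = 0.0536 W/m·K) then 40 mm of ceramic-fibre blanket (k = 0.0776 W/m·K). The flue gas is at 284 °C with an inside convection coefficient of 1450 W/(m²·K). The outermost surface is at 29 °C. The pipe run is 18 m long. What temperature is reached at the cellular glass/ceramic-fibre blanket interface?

T ≈ 134 °C

For a radial system each layer contributes R = ln(r_out/r_in)/(2πkL); films add R = 1/(hA).
R_inner film = 1/(h_i·2πr₁L) = 1/(1450×2π×0.09×18) = 6.775×10^-5 K/W
R_copper pipe wall = ln(98/90)/(2π×392×18) = 1.921×10^-6 K/W
R_cellular glass = ln(128/98)/(2π×0.0536×18) = 0.04406 K/W
R_ceramic-fibre blanket = ln(168/128)/(2π×0.0776×18) = 0.03098 K/W
R_total = 0.07511 K/W
Q = ΔT/R_total = 255/0.07511
Q = 3400 W
T_interface = T_inner − Q·ΣR(inner→interface) = 284 − 3400×0.04412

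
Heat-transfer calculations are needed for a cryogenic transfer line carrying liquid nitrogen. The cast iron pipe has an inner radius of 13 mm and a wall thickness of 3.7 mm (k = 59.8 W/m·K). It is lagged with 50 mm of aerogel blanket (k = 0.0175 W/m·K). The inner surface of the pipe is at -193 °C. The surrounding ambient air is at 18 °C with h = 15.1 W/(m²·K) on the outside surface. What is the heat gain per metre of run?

q′ ≈ 16.5 W/m

Cylindrical conduction, so R = ln(r₂/r₁)/(2πkL) per layer, in series:
R_cast iron pipe wall = ln(16.7/13)/(2π×59.8×1) = 6.666×10^-4 K/W
R_aerogel blanket = ln(66.7/16.7)/(2π×0.0175×1) = 12.59 K/W
R_outer film = 1/(h_o·2πr_oL) = 1/(15.1×2π×0.0667×1) = 0.158 K/W
R_total = 12.75 K/W
Q = ΔT/R_total = 211/12.75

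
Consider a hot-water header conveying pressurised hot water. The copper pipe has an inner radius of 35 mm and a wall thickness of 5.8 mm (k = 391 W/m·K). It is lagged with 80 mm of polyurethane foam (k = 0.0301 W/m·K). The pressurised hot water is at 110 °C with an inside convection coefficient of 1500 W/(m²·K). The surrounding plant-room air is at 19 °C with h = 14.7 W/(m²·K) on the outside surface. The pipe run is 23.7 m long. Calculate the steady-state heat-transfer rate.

Q ≈ 370 W

Per-layer cylindrical resistances, series-summed:
R_inner film = 1/(h_i·2πr₁L) = 1/(1500×2π×0.035×23.7) = 1.279×10^-4 K/W
R_copper pipe wall = ln(40.8/35)/(2π×391×23.7) = 2.634×10^-6 K/W
R_polyurethane foam = ln(120.8/40.8)/(2π×0.0301×23.7) = 0.2422 K/W
R_outer film = 1/(h_o·2πr_oL) = 1/(14.7×2π×0.1208×23.7) = 0.003782 K/W
R_total = 0.2461 K/W
Q = ΔT/R_total = 91/0.2461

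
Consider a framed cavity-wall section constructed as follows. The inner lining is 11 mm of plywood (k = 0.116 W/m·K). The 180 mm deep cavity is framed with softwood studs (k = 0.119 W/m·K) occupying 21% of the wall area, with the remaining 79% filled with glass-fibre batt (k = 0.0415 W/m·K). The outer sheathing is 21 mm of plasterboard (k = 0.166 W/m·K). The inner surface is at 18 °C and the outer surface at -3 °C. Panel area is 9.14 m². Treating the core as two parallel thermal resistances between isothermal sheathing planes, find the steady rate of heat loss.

Q ≈ 57.5 W

Sheathing layers in series; stud and cavity paths in parallel between them.
R_inner = 0.011/(0.116×9.14) = 0.01038 K/W
R_stud  = 0.18/(0.119×0.21×9.14) = 0.7881 K/W
R_cav   = 0.18/(0.0415×0.79×9.14) = 0.6007 K/W
1/R_core = 1/R_stud + 1/R_cav → R_core = 0.3409 K/W
R_outer = 0.021/(0.166×9.14) = 0.01384 K/W
R_total = 0.3651 K/W
Q = ΔT/R_total = 21/0.3651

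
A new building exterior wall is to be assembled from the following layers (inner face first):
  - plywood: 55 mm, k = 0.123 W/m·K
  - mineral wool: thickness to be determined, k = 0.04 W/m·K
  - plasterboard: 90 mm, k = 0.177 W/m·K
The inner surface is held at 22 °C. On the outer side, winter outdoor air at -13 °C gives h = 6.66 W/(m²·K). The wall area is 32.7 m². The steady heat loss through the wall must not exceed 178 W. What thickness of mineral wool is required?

L ≈ 213 mm

Treating each layer as a thermal resistance in series:
R_plywood = L/(kA) = 0.055/(0.123×32.7) = 0.01367 K/W
R_plasterboard = L/(kA) = 0.09/(0.177×32.7) = 0.01555 K/W
R_outer film = 1/(h_o·A) = 1/(6.66×32.7) = 0.004592 K/W
Sum of the known resistances R_other = 0.03382 K/W
Required total resistance R_tot = ΔT/Q_allow = 35/178 = 0.1966 K/W
R_mineral wool = R_tot − R_other = 0.1628 K/W
L = R·k·A = 0.1628×0.04×32.7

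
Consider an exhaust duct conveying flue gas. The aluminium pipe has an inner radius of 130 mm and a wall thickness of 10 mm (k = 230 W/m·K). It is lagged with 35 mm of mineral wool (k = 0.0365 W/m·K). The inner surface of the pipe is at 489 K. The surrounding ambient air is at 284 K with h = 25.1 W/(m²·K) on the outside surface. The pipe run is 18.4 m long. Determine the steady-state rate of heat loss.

Radial resistances (cylindrical: R_cond = ln(r_o/r_i)/(2πkL), R_conv = 1/(h·2πrL)):
R_aluminium pipe wall = ln(140/130)/(2π×230×18.4) = 2.787×10^-6 K/W
R_mineral wool = ln(175/140)/(2π×0.0365×18.4) = 0.05288 K/W
R_outer film = 1/(h_o·2πr_oL) = 1/(25.1×2π×0.175×18.4) = 0.001969 K/W
R_total = 0.05485 K/W
Q = ΔT/R_total = 205/0.05485

Q ≈ 3740 W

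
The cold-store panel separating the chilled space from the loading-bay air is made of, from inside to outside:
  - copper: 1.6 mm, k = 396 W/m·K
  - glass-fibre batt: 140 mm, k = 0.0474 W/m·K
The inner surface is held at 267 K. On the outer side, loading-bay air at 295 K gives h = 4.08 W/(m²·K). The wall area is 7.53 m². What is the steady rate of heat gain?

Q ≈ 65.9 W

Thermal resistances in series:
R_copper = L/(kA) = 0.0016/(396×7.53) = 5.366×10^-7 K/W
R_glass-fibre batt = L/(kA) = 0.14/(0.0474×7.53) = 0.3922 K/W
R_outer film = 1/(h_o·A) = 1/(4.08×7.53) = 0.03255 K/W
R_total = 0.4248 K/W
Q = ΔT / R_total = 28 / 0.4248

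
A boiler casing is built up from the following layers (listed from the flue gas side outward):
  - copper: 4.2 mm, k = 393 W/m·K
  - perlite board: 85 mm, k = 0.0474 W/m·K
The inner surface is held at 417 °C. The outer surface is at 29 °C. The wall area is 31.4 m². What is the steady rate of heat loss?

Treating each layer as a thermal resistance in series:
R_copper = L/(kA) = 0.0042/(393×31.4) = 3.404×10^-7 K/W
R_perlite board = L/(kA) = 0.085/(0.0474×31.4) = 0.05711 K/W
R_total = 0.05711 K/W
Q = ΔT / R_total = 388 / 0.05711

Q ≈ 6790 W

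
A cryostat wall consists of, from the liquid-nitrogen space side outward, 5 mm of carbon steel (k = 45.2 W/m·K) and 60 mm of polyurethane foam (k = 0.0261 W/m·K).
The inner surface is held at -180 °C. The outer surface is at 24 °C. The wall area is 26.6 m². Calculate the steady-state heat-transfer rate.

Q ≈ 2360 W

Thermal resistances in series:
R_carbon steel = L/(kA) = 0.005/(45.2×26.6) = 4.159×10^-6 K/W
R_polyurethane foam = L/(kA) = 0.06/(0.0261×26.6) = 0.08642 K/W
R_total = 0.08643 K/W
Q = ΔT / R_total = 204 / 0.08643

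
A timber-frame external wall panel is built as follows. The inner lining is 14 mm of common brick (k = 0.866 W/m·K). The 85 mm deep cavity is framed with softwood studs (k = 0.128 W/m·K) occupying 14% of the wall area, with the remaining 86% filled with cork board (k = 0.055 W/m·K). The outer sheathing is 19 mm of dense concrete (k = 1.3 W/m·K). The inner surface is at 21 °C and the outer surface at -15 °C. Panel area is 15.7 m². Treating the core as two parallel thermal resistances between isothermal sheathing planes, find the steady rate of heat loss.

Sheathing layers in series; stud and cavity paths in parallel between them.
R_inner = 0.014/(0.866×15.7) = 0.00103 K/W
R_stud  = 0.085/(0.128×0.14×15.7) = 0.3021 K/W
R_cav   = 0.085/(0.055×0.86×15.7) = 0.1145 K/W
1/R_core = 1/R_stud + 1/R_cav → R_core = 0.08301 K/W
R_outer = 0.019/(1.3×15.7) = 9.309×10^-4 K/W
R_total = 0.08497 K/W
Q = ΔT/R_total = 36/0.08497

Q ≈ 424 W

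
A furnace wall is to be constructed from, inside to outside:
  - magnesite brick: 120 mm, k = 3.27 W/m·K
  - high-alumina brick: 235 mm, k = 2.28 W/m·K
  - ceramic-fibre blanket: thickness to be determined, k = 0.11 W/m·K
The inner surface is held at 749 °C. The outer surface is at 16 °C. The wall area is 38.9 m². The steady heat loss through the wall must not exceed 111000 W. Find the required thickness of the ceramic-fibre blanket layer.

L ≈ 12.9 mm

Model the wall as resistances in series:
R_magnesite brick = L/(kA) = 0.12/(3.27×38.9) = 9.434×10^-4 K/W
R_high-alumina brick = L/(kA) = 0.235/(2.28×38.9) = 0.00265 K/W
Sum of the known resistances R_other = 0.003593 K/W
Required total resistance R_tot = ΔT/Q_allow = 733/111000 = 0.006604 K/W
R_ceramic-fibre blanket = R_tot − R_other = 0.003011 K/W
L = R·k·A = 0.003011×0.11×38.9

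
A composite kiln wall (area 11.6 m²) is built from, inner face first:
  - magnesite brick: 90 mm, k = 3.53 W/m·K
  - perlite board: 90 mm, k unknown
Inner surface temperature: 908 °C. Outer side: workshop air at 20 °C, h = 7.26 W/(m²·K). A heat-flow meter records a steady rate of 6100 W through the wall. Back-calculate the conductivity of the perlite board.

k ≈ 0.059 W/(m·K)

Thermal resistances in series:
R_magnesite brick = L/(kA) = 0.09/(3.53×11.6) = 0.002198 K/W
R_outer film = 1/(h_o·A) = 1/(7.26×11.6) = 0.01187 K/W
Sum of known resistances R_other = 0.01407 K/W
Total R = ΔT/Q = 888/6100 = 0.1456 K/W
R_perlite board = R_total − R_other = 0.1315 K/W
k = L/(R·A) = 0.09/(0.1315×11.6)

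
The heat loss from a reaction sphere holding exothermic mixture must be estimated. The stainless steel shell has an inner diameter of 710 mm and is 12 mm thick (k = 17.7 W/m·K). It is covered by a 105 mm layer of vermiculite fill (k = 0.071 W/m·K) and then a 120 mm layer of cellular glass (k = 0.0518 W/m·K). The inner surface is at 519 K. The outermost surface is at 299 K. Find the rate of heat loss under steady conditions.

Q ≈ 164 W

Radial (spherical) resistances in series:
R_stainless steel shell = (1/0.355 − 1/0.367)/(4π×17.7) = 4.141×10^-4 K/W
R_vermiculite fill = (1/0.367 − 1/0.472)/(4π×0.071) = 0.6794 K/W
R_cellular glass = (1/0.472 − 1/0.592)/(4π×0.0518) = 0.6597 K/W
R_total = 1.34 K/W
Q = ΔT/R_total = 220/1.34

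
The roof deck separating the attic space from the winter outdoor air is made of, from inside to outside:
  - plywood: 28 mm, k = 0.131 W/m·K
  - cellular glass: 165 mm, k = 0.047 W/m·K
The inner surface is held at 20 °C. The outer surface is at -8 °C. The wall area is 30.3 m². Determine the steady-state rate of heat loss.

Q ≈ 228 W

Using the resistance-network approach (series):
R_plywood = L/(kA) = 0.028/(0.131×30.3) = 0.007054 K/W
R_cellular glass = L/(kA) = 0.165/(0.047×30.3) = 0.1159 K/W
R_total = 0.1229 K/W
Q = ΔT / R_total = 28 / 0.1229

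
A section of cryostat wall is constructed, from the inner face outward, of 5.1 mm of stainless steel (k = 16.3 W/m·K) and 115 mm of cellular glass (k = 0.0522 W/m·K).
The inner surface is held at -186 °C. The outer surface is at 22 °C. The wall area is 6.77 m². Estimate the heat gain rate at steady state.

Q ≈ 639 W

Treating each layer as a thermal resistance in series:
R_stainless steel = L/(kA) = 0.0051/(16.3×6.77) = 4.622×10^-5 K/W
R_cellular glass = L/(kA) = 0.115/(0.0522×6.77) = 0.3254 K/W
R_total = 0.3255 K/W
Q = ΔT / R_total = 208 / 0.3255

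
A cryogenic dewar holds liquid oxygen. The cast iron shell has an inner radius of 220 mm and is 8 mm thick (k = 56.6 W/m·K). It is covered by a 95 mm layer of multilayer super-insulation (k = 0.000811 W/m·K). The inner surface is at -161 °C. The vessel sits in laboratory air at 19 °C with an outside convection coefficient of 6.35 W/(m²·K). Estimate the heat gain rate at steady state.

Q ≈ 1.42 W

Each spherical layer contributes R = (1/r_i − 1/r_o)/(4πk):
R_cast iron shell = (1/0.22 − 1/0.228)/(4π×56.6) = 2.242×10^-4 K/W
R_multilayer super-insulation = (1/0.228 − 1/0.323)/(4π×0.000811) = 126.6 K/W
R_outer film = 1/(h·4πr_o²) = 1/(6.35×4π×0.323²) = 0.1201 K/W
R_total = 126.7 K/W
Q = ΔT/R_total = 180/126.7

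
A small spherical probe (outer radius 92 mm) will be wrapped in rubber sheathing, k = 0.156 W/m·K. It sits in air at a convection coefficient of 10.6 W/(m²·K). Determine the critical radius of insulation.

r_cr ≈ 29.4 mm

For a sphere r_cr = 2k/h = 2×0.156/10.6
r_cr = 29.4 mm; since the bare radius (92 mm) is above r_cr, any added insulation will reduce heat loss.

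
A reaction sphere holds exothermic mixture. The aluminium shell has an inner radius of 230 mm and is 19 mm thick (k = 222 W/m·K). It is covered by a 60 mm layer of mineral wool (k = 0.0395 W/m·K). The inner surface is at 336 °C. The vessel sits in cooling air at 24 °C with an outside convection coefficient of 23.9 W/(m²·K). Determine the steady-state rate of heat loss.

Q ≈ 194 W

Spherical conduction: R = (1/r_in − 1/r_out)/(4πk) per layer; series-sum.
R_aluminium shell = (1/0.23 − 1/0.249)/(4π×222) = 1.189×10^-4 K/W
R_mineral wool = (1/0.249 − 1/0.309)/(4π×0.0395) = 1.571 K/W
R_outer film = 1/(h·4πr_o²) = 1/(23.9×4π×0.309²) = 0.03487 K/W
R_total = 1.606 K/W
Q = ΔT/R_total = 312/1.606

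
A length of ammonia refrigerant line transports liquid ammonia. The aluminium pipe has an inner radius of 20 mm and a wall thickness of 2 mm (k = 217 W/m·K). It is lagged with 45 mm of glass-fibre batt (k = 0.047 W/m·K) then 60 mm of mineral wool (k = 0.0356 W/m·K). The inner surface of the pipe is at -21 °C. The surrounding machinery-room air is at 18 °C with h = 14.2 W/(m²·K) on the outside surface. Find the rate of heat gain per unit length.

q′ ≈ 5.8 W/m

Treating each annulus and film as a series resistance:
R_aluminium pipe wall = ln(22/20)/(2π×217×1) = 6.99×10^-5 K/W
R_glass-fibre batt = ln(67/22)/(2π×0.047×1) = 3.771 K/W
R_mineral wool = ln(127/67)/(2π×0.0356×1) = 2.859 K/W
R_outer film = 1/(h_o·2πr_oL) = 1/(14.2×2π×0.127×1) = 0.08825 K/W
R_total = 6.718 K/W
Q = ΔT/R_total = 39/6.718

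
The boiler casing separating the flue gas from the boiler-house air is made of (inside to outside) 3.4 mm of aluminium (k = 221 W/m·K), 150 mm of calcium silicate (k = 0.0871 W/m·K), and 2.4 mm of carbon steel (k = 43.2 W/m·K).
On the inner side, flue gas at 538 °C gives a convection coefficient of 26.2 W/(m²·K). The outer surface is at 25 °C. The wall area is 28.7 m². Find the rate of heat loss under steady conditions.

Q ≈ 8360 W

Using the resistance-network approach (series):
R_inner film = 1/(h_i·A) = 1/(26.2×28.7) = 0.00133 K/W
R_aluminium = L/(kA) = 0.0034/(221×28.7) = 5.36×10^-7 K/W
R_calcium silicate = L/(kA) = 0.15/(0.0871×28.7) = 0.06001 K/W
R_carbon steel = L/(kA) = 0.0024/(43.2×28.7) = 1.936×10^-6 K/W
R_total = 0.06134 K/W
Q = ΔT / R_total = 513 / 0.06134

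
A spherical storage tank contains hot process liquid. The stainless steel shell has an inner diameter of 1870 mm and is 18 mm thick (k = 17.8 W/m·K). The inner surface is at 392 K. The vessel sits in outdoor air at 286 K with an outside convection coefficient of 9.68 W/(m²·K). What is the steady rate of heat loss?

Each spherical layer contributes R = (1/r_i − 1/r_o)/(4πk):
R_stainless steel shell = (1/0.935 − 1/0.953)/(4π×17.8) = 9.031×10^-5 K/W
R_outer film = 1/(h·4πr_o²) = 1/(9.68×4π×0.953²) = 0.009052 K/W
R_total = 0.009142 K/W
Q = ΔT/R_total = 106/0.009142

Q ≈ 11600 W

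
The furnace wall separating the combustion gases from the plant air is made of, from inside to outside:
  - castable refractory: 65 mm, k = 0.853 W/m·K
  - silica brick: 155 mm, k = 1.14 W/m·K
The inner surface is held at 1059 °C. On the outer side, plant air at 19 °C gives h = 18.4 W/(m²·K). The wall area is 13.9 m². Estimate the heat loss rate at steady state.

Q ≈ 54200 W

Using the resistance-network approach (series):
R_castable refractory = L/(kA) = 0.065/(0.853×13.9) = 0.005482 K/W
R_silica brick = L/(kA) = 0.155/(1.14×13.9) = 0.009782 K/W
R_outer film = 1/(h_o·A) = 1/(18.4×13.9) = 0.00391 K/W
R_total = 0.01917 K/W
Q = ΔT / R_total = 1040 / 0.01917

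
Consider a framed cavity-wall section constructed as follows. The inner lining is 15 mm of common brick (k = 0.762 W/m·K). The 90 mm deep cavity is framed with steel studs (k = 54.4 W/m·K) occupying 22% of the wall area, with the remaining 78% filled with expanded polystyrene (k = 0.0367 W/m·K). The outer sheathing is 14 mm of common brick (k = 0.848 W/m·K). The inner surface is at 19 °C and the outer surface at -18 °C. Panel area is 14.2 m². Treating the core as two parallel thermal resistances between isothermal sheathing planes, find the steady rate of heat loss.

Sheathing layers in series; stud and cavity paths in parallel between them.
R_inner = 0.015/(0.762×14.2) = 0.001386 K/W
R_stud  = 0.09/(54.4×0.22×14.2) = 5.296×10^-4 K/W
R_cav   = 0.09/(0.0367×0.78×14.2) = 0.2214 K/W
1/R_core = 1/R_stud + 1/R_cav → R_core = 5.283×10^-4 K/W
R_outer = 0.014/(0.848×14.2) = 0.001163 K/W
R_total = 0.003077 K/W
Q = ΔT/R_total = 37/0.003077

Q ≈ 12000 W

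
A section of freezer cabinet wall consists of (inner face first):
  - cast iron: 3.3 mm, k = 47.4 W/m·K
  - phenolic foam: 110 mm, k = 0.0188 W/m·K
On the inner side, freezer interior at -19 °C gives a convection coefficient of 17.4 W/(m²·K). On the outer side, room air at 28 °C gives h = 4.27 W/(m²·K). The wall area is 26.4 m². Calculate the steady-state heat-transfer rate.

Q ≈ 202 W

Thermal resistances in series:
R_inner film = 1/(h_i·A) = 1/(17.4×26.4) = 0.002177 K/W
R_cast iron = L/(kA) = 0.0033/(47.4×26.4) = 2.637×10^-6 K/W
R_phenolic foam = L/(kA) = 0.11/(0.0188×26.4) = 0.2216 K/W
R_outer film = 1/(h_o·A) = 1/(4.27×26.4) = 0.008871 K/W
R_total = 0.2327 K/W
Q = ΔT / R_total = 47 / 0.2327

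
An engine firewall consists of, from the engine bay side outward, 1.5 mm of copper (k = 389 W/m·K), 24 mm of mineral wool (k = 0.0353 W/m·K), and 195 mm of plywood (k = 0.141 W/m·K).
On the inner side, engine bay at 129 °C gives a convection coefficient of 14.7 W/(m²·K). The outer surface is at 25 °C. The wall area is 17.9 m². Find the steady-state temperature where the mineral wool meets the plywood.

T ≈ 92.5 °C

Using the resistance-network approach (series):
R_inner film = 1/(h_i·A) = 1/(14.7×17.9) = 0.0038 K/W
R_copper = L/(kA) = 0.0015/(389×17.9) = 2.154×10^-7 K/W
R_mineral wool = L/(kA) = 0.024/(0.0353×17.9) = 0.03798 K/W
R_plywood = L/(kA) = 0.195/(0.141×17.9) = 0.07726 K/W
R_total = 0.119 K/W;  Q = ΔT/R_total = 104/0.119 = 873.6 W
T_interface = T_inner − Q·ΣR(inner→interface) = 129 − 874×0.04178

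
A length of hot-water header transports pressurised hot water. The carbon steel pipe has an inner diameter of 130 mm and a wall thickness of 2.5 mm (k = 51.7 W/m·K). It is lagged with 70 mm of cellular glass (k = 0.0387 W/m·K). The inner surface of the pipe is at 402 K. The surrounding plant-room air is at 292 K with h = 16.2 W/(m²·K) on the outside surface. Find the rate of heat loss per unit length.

Cylindrical conduction, so R = ln(r₂/r₁)/(2πkL) per layer, in series:
R_carbon steel pipe wall = ln(67.5/65)/(2π×51.7×1) = 1.162×10^-4 K/W
R_cellular glass = ln(137.5/67.5)/(2π×0.0387×1) = 2.926 K/W
R_outer film = 1/(h_o·2πr_oL) = 1/(16.2×2π×0.1375×1) = 0.07145 K/W
R_total = 2.998 K/W
Q = ΔT/R_total = 110/2.998

q′ ≈ 36.7 W/m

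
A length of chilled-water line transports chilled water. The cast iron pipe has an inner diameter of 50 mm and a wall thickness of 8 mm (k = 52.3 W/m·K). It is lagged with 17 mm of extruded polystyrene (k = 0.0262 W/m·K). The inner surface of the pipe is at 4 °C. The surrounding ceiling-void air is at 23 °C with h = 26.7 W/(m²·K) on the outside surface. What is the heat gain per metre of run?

q′ ≈ 7.19 W/m

Cylindrical conduction, so R = ln(r₂/r₁)/(2πkL) per layer, in series:
R_cast iron pipe wall = ln(33/25)/(2π×52.3×1) = 8.449×10^-4 K/W
R_extruded polystyrene = ln(50/33)/(2π×0.0262×1) = 2.524 K/W
R_outer film = 1/(h_o·2πr_oL) = 1/(26.7×2π×0.05×1) = 0.1192 K/W
R_total = 2.644 K/W
Q = ΔT/R_total = 19/2.644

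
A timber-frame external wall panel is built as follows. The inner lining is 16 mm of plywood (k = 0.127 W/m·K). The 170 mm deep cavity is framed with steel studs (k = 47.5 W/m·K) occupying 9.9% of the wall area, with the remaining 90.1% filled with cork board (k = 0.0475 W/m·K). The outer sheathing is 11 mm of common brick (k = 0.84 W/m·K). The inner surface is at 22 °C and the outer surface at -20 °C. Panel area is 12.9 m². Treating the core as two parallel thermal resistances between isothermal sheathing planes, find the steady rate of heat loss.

Q ≈ 3100 W

Sheathing layers in series; stud and cavity paths in parallel between them.
R_inner = 0.016/(0.127×12.9) = 0.009766 K/W
R_stud  = 0.17/(47.5×0.099×12.9) = 0.002802 K/W
R_cav   = 0.17/(0.0475×0.901×12.9) = 0.3079 K/W
1/R_core = 1/R_stud + 1/R_cav → R_core = 0.002777 K/W
R_outer = 0.011/(0.84×12.9) = 0.001015 K/W
R_total = 0.01356 K/W
Q = ΔT/R_total = 42/0.01356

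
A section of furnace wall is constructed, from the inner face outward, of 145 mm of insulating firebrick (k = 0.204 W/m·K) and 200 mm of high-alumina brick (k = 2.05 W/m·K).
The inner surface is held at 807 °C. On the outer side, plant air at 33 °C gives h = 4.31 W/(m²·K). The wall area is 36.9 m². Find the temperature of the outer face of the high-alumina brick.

Model the wall as resistances in series:
R_insulating firebrick = L/(kA) = 0.145/(0.204×36.9) = 0.01926 K/W
R_high-alumina brick = L/(kA) = 0.2/(2.05×36.9) = 0.002644 K/W
R_outer film = 1/(h_o·A) = 1/(4.31×36.9) = 0.006288 K/W
R_total = 0.02819 K/W;  Q = ΔT/R_total = 774/0.02819 = 27450 W
T_interface = T_inner − Q·ΣR(inner→interface) = 807 − 27500×0.02191

T ≈ 206 °C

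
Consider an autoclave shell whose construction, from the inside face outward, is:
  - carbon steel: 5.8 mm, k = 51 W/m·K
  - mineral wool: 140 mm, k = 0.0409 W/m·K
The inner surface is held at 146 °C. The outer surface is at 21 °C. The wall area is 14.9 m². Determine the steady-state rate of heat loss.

Thermal resistances in series:
R_carbon steel = L/(kA) = 0.0058/(51×14.9) = 7.633×10^-6 K/W
R_mineral wool = L/(kA) = 0.14/(0.0409×14.9) = 0.2297 K/W
R_total = 0.2297 K/W
Q = ΔT / R_total = 125 / 0.2297

Q ≈ 544 W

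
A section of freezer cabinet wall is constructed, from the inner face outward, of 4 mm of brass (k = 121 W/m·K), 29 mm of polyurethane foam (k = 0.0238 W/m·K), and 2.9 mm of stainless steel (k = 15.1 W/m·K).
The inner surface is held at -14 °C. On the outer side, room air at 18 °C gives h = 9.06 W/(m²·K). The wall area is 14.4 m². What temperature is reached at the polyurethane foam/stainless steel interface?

Thermal resistances in series:
R_brass = L/(kA) = 0.004/(121×14.4) = 2.296×10^-6 K/W
R_polyurethane foam = L/(kA) = 0.029/(0.0238×14.4) = 0.08462 K/W
R_stainless steel = L/(kA) = 0.0029/(15.1×14.4) = 1.334×10^-5 K/W
R_outer film = 1/(h_o·A) = 1/(9.06×14.4) = 0.007665 K/W
R_total = 0.0923 K/W;  Q = ΔT/R_total = 32/0.0923 = 346.7 W
T_interface = T_inner + Q·ΣR(inner→interface) = -14 + 347×0.08462

T ≈ 15.3 °C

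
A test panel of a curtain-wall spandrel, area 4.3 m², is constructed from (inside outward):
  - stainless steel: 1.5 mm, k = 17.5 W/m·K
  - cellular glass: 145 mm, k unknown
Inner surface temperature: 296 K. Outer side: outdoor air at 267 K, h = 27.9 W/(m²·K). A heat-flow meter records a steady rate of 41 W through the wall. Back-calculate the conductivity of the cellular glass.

k ≈ 0.0482 W/(m·K)

Series thermal resistances:
R_stainless steel = L/(kA) = 0.0015/(17.5×4.3) = 1.993×10^-5 K/W
R_outer film = 1/(h_o·A) = 1/(27.9×4.3) = 0.008335 K/W
Sum of known resistances R_other = 0.008355 K/W
Total R = ΔT/Q = 29/41 = 0.7073 K/W
R_cellular glass = R_total − R_other = 0.699 K/W
k = L/(R·A) = 0.145/(0.699×4.3)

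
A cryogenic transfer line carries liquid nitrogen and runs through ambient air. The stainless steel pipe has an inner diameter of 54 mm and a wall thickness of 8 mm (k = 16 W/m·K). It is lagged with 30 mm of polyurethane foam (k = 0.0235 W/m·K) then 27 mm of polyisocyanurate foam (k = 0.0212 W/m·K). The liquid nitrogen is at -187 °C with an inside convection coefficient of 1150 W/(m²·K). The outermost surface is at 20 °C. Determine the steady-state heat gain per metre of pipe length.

Treating each annulus and film as a series resistance:
R_inner film = 1/(h_i·2πr₁L) = 1/(1150×2π×0.027×1) = 0.005126 K/W
R_stainless steel pipe wall = ln(35/27)/(2π×16×1) = 0.002581 K/W
R_polyurethane foam = ln(65/35)/(2π×0.0235×1) = 4.192 K/W
R_polyisocyanurate foam = ln(92/65)/(2π×0.0212×1) = 2.608 K/W
R_total = 6.808 K/W
Q = ΔT/R_total = 207/6.808

q′ ≈ 30.4 W/m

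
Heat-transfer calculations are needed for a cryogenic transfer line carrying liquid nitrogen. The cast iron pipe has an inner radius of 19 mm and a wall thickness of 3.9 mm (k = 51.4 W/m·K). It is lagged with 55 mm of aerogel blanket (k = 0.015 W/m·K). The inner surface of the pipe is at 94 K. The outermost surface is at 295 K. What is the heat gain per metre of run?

q′ ≈ 15.5 W/m

Treating each annulus and film as a series resistance:
R_cast iron pipe wall = ln(22.9/19)/(2π×51.4×1) = 5.781×10^-4 K/W
R_aerogel blanket = ln(77.9/22.9)/(2π×0.015×1) = 12.99 K/W
R_total = 12.99 K/W
Q = ΔT/R_total = 201/12.99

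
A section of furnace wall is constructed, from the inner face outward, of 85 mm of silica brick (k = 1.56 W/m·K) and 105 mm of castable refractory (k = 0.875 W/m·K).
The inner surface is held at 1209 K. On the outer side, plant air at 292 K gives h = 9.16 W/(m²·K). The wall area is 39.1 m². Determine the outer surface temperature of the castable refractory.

T ≈ 645 K

Treating each layer as a thermal resistance in series:
R_silica brick = L/(kA) = 0.085/(1.56×39.1) = 0.001394 K/W
R_castable refractory = L/(kA) = 0.105/(0.875×39.1) = 0.003069 K/W
R_outer film = 1/(h_o·A) = 1/(9.16×39.1) = 0.002792 K/W
R_total = 0.007255 K/W;  Q = ΔT/R_total = 917/0.007255 = 126400 W
T_interface = T_inner − Q·ΣR(inner→interface) = 1209 − 126000×0.004463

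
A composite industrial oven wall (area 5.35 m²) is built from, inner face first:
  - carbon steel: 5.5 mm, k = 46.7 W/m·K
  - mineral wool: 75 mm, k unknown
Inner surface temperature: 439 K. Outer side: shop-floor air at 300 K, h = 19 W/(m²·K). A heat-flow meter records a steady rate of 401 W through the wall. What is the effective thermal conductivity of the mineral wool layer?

k ≈ 0.0416 W/(m·K)

Series thermal resistances:
R_carbon steel = L/(kA) = 0.0055/(46.7×5.35) = 2.201×10^-5 K/W
R_outer film = 1/(h_o·A) = 1/(19×5.35) = 0.009838 K/W
Sum of known resistances R_other = 0.00986 K/W
Total R = ΔT/Q = 139/401 = 0.3466 K/W
R_mineral wool = R_total − R_other = 0.3368 K/W
k = L/(R·A) = 0.075/(0.3368×5.35)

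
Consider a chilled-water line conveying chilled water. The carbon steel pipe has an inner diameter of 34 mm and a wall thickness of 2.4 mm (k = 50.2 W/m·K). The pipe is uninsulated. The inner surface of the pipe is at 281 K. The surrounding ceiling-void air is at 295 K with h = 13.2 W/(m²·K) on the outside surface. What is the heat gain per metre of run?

q′ ≈ 22.5 W/m

For a radial system each layer contributes R = ln(r_out/r_in)/(2πkL); films add R = 1/(hA).
R_carbon steel pipe wall = ln(19.4/17)/(2π×50.2×1) = 4.187×10^-4 K/W
R_outer film = 1/(h_o·2πr_oL) = 1/(13.2×2π×0.0194×1) = 0.6215 K/W
R_total = 0.6219 K/W
Q = ΔT/R_total = 14/0.6219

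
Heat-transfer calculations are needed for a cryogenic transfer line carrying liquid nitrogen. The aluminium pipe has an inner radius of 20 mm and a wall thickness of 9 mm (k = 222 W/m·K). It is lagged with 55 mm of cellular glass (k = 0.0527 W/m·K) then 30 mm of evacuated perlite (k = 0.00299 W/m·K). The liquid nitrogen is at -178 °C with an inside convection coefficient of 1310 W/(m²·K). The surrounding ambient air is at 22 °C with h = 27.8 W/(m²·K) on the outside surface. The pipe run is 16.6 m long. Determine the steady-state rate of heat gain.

Q ≈ 170 W

Treating each annulus and film as a series resistance:
R_inner film = 1/(h_i·2πr₁L) = 1/(1310×2π×0.02×16.6) = 3.659×10^-4 K/W
R_aluminium pipe wall = ln(29/20)/(2π×222×16.6) = 1.605×10^-5 K/W
R_cellular glass = ln(84/29)/(2π×0.0527×16.6) = 0.1935 K/W
R_evacuated perlite = ln(114/84)/(2π×0.00299×16.6) = 0.9792 K/W
R_outer film = 1/(h_o·2πr_oL) = 1/(27.8×2π×0.114×16.6) = 0.003025 K/W
R_total = 1.176 K/W
Q = ΔT/R_total = 200/1.176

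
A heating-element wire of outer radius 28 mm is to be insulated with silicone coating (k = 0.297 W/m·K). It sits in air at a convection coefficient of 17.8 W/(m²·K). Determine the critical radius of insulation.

r_cr ≈ 16.7 mm

For a cylinder r_cr = k/h = 0.297/17.8
r_cr = 16.7 mm; since the bare radius (28 mm) is above r_cr, any added insulation will reduce heat loss.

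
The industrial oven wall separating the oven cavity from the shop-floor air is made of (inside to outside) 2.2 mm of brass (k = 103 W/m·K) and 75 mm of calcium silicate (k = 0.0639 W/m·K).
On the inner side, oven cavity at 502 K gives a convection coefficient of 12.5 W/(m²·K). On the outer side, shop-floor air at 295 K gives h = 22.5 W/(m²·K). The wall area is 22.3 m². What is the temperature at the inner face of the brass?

T ≈ 489 K

Model the wall as resistances in series:
R_inner film = 1/(h_i·A) = 1/(12.5×22.3) = 0.003587 K/W
R_brass = L/(kA) = 0.0022/(103×22.3) = 9.578×10^-7 K/W
R_calcium silicate = L/(kA) = 0.075/(0.0639×22.3) = 0.05263 K/W
R_outer film = 1/(h_o·A) = 1/(22.5×22.3) = 0.001993 K/W
R_total = 0.05821 K/W;  Q = ΔT/R_total = 207/0.05821 = 3556 W
T_interface = T_inner − Q·ΣR(inner→interface) = 502 − 3560×0.003587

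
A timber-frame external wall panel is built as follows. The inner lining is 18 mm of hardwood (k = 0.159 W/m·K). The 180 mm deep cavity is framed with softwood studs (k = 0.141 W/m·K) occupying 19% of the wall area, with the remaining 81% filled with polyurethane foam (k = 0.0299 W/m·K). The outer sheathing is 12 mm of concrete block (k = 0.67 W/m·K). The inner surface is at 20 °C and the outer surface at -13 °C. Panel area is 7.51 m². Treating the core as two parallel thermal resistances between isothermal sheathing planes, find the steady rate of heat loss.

Q ≈ 67.7 W

Sheathing layers in series; stud and cavity paths in parallel between them.
R_inner = 0.018/(0.159×7.51) = 0.01507 K/W
R_stud  = 0.18/(0.141×0.19×7.51) = 0.8947 K/W
R_cav   = 0.18/(0.0299×0.81×7.51) = 0.9896 K/W
1/R_core = 1/R_stud + 1/R_cav → R_core = 0.4699 K/W
R_outer = 0.012/(0.67×7.51) = 0.002385 K/W
R_total = 0.4873 K/W
Q = ΔT/R_total = 33/0.4873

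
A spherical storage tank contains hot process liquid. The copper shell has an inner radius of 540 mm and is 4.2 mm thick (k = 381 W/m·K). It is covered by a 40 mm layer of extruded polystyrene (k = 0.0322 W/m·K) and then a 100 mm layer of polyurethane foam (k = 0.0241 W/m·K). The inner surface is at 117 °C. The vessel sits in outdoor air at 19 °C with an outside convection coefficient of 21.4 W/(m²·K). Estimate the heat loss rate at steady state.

Q ≈ 85.6 W

For a spherical shell R = (1/r₁ − 1/r₂)/(4πk); film R = 1/(h·4πr²). In series:
R_copper shell = (1/0.54 − 1/0.5442)/(4π×381) = 2.985×10^-6 K/W
R_extruded polystyrene = (1/0.5442 − 1/0.5842)/(4π×0.0322) = 0.3109 K/W
R_polyurethane foam = (1/0.5842 − 1/0.6842)/(4π×0.0241) = 0.8261 K/W
R_outer film = 1/(h·4πr_o²) = 1/(21.4×4π×0.6842²) = 0.007943 K/W
R_total = 1.145 K/W
Q = ΔT/R_total = 98/1.145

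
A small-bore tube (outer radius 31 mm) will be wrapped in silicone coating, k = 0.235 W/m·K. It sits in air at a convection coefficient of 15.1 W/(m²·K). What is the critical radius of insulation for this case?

For a cylinder r_cr = k/h = 0.235/15.1
r_cr = 15.6 mm; since the bare radius (31 mm) is above r_cr, any added insulation will reduce heat loss.

r_cr ≈ 15.6 mm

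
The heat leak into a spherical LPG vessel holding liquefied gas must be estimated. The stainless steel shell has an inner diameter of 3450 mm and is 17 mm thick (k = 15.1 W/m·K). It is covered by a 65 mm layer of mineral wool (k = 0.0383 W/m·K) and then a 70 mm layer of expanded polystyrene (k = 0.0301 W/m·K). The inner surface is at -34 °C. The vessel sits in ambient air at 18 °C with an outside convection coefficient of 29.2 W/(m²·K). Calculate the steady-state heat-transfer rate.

Q ≈ 529 W

Spherical conduction: R = (1/r_in − 1/r_out)/(4πk) per layer; series-sum.
R_stainless steel shell = (1/1.725 − 1/1.742)/(4π×15.1) = 2.981×10^-5 K/W
R_mineral wool = (1/1.742 − 1/1.807)/(4π×0.0383) = 0.0429 K/W
R_expanded polystyrene = (1/1.807 − 1/1.877)/(4π×0.0301) = 0.05456 K/W
R_outer film = 1/(h·4πr_o²) = 1/(29.2×4π×1.877²) = 7.735×10^-4 K/W
R_total = 0.09827 K/W
Q = ΔT/R_total = 52/0.09827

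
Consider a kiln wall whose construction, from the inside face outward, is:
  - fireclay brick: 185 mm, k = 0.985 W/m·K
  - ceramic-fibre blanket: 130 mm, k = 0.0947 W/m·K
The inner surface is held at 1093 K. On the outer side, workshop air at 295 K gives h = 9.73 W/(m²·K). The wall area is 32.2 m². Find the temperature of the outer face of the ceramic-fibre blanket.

Model the wall as resistances in series:
R_fireclay brick = L/(kA) = 0.185/(0.985×32.2) = 0.005833 K/W
R_ceramic-fibre blanket = L/(kA) = 0.13/(0.0947×32.2) = 0.04263 K/W
R_outer film = 1/(h_o·A) = 1/(9.73×32.2) = 0.003192 K/W
R_total = 0.05166 K/W;  Q = ΔT/R_total = 798/0.05166 = 15450 W
T_interface = T_inner − Q·ΣR(inner→interface) = 1093 − 15400×0.04847

T ≈ 344 K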